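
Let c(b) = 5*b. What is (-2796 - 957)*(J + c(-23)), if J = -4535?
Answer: 17451450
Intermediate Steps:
(-2796 - 957)*(J + c(-23)) = (-2796 - 957)*(-4535 + 5*(-23)) = -3753*(-4535 - 115) = -3753*(-4650) = 17451450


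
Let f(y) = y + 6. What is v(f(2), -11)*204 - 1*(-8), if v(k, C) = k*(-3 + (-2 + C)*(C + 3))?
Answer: 164840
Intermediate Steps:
f(y) = 6 + y
v(k, C) = k*(-3 + (-2 + C)*(3 + C))
v(f(2), -11)*204 - 1*(-8) = ((6 + 2)*(-9 - 11 + (-11)²))*204 - 1*(-8) = (8*(-9 - 11 + 121))*204 + 8 = (8*101)*204 + 8 = 808*204 + 8 = 164832 + 8 = 164840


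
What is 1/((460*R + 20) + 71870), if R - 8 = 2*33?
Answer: 1/105930 ≈ 9.4402e-6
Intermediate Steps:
R = 74 (R = 8 + 2*33 = 8 + 66 = 74)
1/((460*R + 20) + 71870) = 1/((460*74 + 20) + 71870) = 1/((34040 + 20) + 71870) = 1/(34060 + 71870) = 1/105930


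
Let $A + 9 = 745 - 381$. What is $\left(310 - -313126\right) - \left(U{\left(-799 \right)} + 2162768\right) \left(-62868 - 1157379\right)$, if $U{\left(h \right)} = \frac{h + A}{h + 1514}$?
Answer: $\frac{1886964164359712}{715} \approx 2.6391 \cdot 10^{12}$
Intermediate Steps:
$A = 355$ ($A = -9 + \left(745 - 381\right) = -9 + 364 = 355$)
$U{\left(h \right)} = \frac{355 + h}{1514 + h}$ ($U{\left(h \right)} = \frac{h + 355}{h + 1514} = \frac{355 + h}{1514 + h}$)
$\left(310 - -313126\right) - \left(U{\left(-799 \right)} + 2162768\right) \left(-62868 - 1157379\right) = \left(310 - -313126\right) - \left(\frac{355 - 799}{1514 - 799} + 2162768\right) \left(-62868 - 1157379\right) = \left(310 + 313126\right) - \left(\frac{1}{715} \left(-444\right) + 2162768\right) \left(-1220247\right) = 313436 - \left(\frac{1}{715} \left(-444\right) + 2162768\right) \left(-1220247\right) = 313436 - \left(- \frac{444}{715} + 2162768\right) \left(-1220247\right) = 313436 - \frac{1546378676}{715} \left(-1220247\right) = 313436 - - \frac{1886963940252972}{715} = 313436 + \frac{1886963940252972}{715} = \frac{1886964164359712}{715}$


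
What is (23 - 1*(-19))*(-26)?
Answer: -1092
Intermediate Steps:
(23 - 1*(-19))*(-26) = (23 + 19)*(-26) = 42*(-26) = -1092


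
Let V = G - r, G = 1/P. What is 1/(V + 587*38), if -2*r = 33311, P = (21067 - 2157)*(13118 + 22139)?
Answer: 333354935/12988008300003 ≈ 2.5666e-5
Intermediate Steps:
P = 666709870 (P = 18910*35257 = 666709870)
G = 1/666709870 ≈ 1.4999e-9
r = -33311/2 (r = -½*33311 = -33311/2 ≈ -16656.)
V = 5552193119893/333354935 (V = 1/666709870 - 1*(-33311/2) = 1/666709870 + 33311/2 = 5552193119893/333354935 ≈ 16656.)
1/(V + 587*38) = 1/(5552193119893/333354935 + 587*38) = 1/(5552193119893/333354935 + 22306) = 1/(12988008300003/333354935) = 333354935/12988008300003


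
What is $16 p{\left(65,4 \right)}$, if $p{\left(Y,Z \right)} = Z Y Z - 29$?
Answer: $16176$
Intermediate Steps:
$p{\left(Y,Z \right)} = -29 + Y Z^{2}$ ($p{\left(Y,Z \right)} = Y Z Z - 29 = Y Z^{2} - 29 = -29 + Y Z^{2}$)
$16 p{\left(65,4 \right)} = 16 \left(-29 + 65 \cdot 4^{2}\right) = 16 \left(-29 + 65 \cdot 16\right) = 16 \left(-29 + 1040\right) = 16 \cdot 1011 = 16176$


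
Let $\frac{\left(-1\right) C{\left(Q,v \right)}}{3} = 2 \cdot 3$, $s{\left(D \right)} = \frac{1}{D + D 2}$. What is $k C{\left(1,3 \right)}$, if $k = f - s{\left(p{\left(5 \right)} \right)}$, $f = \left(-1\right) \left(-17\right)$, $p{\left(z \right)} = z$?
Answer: $- \frac{1524}{5} \approx -304.8$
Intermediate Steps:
$s{\left(D \right)} = \frac{1}{3 D}$ ($s{\left(D \right)} = \frac{1}{D + 2 D} = \frac{1}{3 D}$)
$f = 17$
$C{\left(Q,v \right)} = -18$ ($C{\left(Q,v \right)} = - 3 \cdot 2 \cdot 3 = \left(-3\right) 6 = -18$)
$k = \frac{254}{15}$ ($k = 17 - \frac{1}{3 \cdot 5} = 17 - \frac{1}{3} \cdot \frac{1}{5} = 17 - \frac{1}{15} = \frac{254}{15} \approx 16.933$)
$k C{\left(1,3 \right)} = \frac{254}{15} \left(-18\right) = - \frac{1524}{5}$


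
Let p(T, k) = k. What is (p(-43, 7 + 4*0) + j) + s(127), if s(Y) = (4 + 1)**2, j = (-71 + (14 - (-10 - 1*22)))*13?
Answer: -293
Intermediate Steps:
j = -325 (j = (-71 + (14 - (-10 - 22)))*13 = (-71 + (14 - 1*(-32)))*13 = (-71 + (14 + 32))*13 = (-71 + 46)*13 = -25*13 = -325)
s(Y) = 25 (s(Y) = 5**2 = 25)
(p(-43, 7 + 4*0) + j) + s(127) = ((7 + 4*0) - 325) + 25 = ((7 + 0) - 325) + 25 = (7 - 325) + 25 = -318 + 25 = -293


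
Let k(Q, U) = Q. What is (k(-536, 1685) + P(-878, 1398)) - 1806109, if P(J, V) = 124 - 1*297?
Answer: -1806818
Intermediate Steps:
P(J, V) = -173 (P(J, V) = 124 - 297 = -173)
(k(-536, 1685) + P(-878, 1398)) - 1806109 = (-536 - 173) - 1806109 = -709 - 1806109 = -1806818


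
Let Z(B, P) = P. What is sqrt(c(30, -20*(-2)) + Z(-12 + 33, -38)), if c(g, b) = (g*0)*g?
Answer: I*sqrt(38) ≈ 6.1644*I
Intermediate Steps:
c(g, b) = 0 (c(g, b) = 0*g = 0)
sqrt(c(30, -20*(-2)) + Z(-12 + 33, -38)) = sqrt(0 - 38) = sqrt(-38) = I*sqrt(38)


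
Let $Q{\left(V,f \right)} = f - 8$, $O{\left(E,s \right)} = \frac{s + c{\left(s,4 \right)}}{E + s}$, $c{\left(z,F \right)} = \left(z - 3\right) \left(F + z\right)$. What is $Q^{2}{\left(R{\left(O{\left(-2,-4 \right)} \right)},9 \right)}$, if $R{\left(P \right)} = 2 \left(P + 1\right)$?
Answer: $1$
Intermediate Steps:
$c{\left(z,F \right)} = \left(-3 + z\right) \left(F + z\right)$
$O{\left(E,s \right)} = \frac{-12 + s^{2} + 2 s}{E + s}$ ($O{\left(E,s \right)} = \frac{s + \left(s^{2} - 12 - 3 s + 4 s\right)}{E + s} = \frac{s + \left(-12 + s + s^{2}\right)}{E + s} = \frac{-12 + s^{2} + 2 s}{E + s}$)
$R{\left(P \right)} = 2 + 2 P$ ($R{\left(P \right)} = 2 \left(1 + P\right) = 2 + 2 P$)
$Q{\left(V,f \right)} = -8 + f$
$Q^{2}{\left(R{\left(O{\left(-2,-4 \right)} \right)},9 \right)} = \left(-8 + 9\right)^{2} = 1^{2} = 1$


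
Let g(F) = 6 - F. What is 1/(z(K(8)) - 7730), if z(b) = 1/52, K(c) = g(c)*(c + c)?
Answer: -52/401959 ≈ -0.00012937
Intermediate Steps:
K(c) = 2*c*(6 - c) (K(c) = (6 - c)*(c + c) = (6 - c)*(2*c) = 2*c*(6 - c))
z(b) = 1/52
1/(z(K(8)) - 7730) = 1/(1/52 - 7730) = 1/(-401959/52) = -52/401959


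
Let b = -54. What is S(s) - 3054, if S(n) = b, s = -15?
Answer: -3108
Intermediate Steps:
S(n) = -54
S(s) - 3054 = -54 - 3054 = -3108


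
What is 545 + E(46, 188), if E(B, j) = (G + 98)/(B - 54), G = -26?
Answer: 536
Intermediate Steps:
E(B, j) = 72/(-54 + B) (E(B, j) = (-26 + 98)/(B - 54) = 72/(-54 + B))
545 + E(46, 188) = 545 + 72/(-54 + 46) = 545 + 72/(-8) = 545 + 72*(-1/8) = 545 - 9 = 536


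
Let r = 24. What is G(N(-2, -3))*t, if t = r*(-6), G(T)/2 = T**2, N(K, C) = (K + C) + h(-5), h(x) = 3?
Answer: -1152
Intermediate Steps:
N(K, C) = 3 + C + K (N(K, C) = (K + C) + 3 = (C + K) + 3 = 3 + C + K)
G(T) = 2*T**2
t = -144 (t = 24*(-6) = -144)
G(N(-2, -3))*t = (2*(3 - 3 - 2)**2)*(-144) = (2*(-2)**2)*(-144) = (2*4)*(-144) = 8*(-144) = -1152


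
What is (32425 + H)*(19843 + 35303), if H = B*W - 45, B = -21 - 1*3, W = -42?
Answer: 1841214648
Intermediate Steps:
B = -24 (B = -21 - 3 = -24)
H = 963 (H = -24*(-42) - 45 = 1008 - 45 = 963)
(32425 + H)*(19843 + 35303) = (32425 + 963)*(19843 + 35303) = 33388*55146 = 1841214648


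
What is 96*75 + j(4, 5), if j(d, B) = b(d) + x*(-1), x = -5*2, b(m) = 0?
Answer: 7210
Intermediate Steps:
x = -10
j(d, B) = 10 (j(d, B) = 0 - 10*(-1) = 0 + 10 = 10)
96*75 + j(4, 5) = 96*75 + 10 = 7200 + 10 = 7210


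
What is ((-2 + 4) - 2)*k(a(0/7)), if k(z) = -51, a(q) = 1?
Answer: 0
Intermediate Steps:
((-2 + 4) - 2)*k(a(0/7)) = ((-2 + 4) - 2)*(-51) = (2 - 2)*(-51) = 0*(-51) = 0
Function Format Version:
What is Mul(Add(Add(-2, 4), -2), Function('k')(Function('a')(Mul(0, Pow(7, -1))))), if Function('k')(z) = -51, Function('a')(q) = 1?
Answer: 0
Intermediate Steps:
Mul(Add(Add(-2, 4), -2), Function('k')(Function('a')(Mul(0, Pow(7, -1))))) = Mul(Add(Add(-2, 4), -2), -51) = Mul(Add(2, -2), -51) = Mul(0, -51) = 0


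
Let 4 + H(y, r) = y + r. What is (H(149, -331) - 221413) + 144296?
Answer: -77303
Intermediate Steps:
H(y, r) = -4 + r + y (H(y, r) = -4 + (y + r) = -4 + (r + y) = -4 + r + y)
(H(149, -331) - 221413) + 144296 = ((-4 - 331 + 149) - 221413) + 144296 = (-186 - 221413) + 144296 = -221599 + 144296 = -77303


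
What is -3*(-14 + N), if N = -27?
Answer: 123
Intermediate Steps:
-3*(-14 + N) = -3*(-14 - 27) = -3*(-41) = 123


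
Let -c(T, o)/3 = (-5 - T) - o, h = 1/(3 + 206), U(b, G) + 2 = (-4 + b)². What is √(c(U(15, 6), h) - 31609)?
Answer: I*√1364462770/209 ≈ 176.74*I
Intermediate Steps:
U(b, G) = -2 + (-4 + b)²
h = 1/209 ≈ 0.0047847
c(T, o) = 15 + 3*T + 3*o (c(T, o) = -3*((-5 - T) - o) = -3*(-5 - T - o) = 15 + 3*T + 3*o)
√(c(U(15, 6), h) - 31609) = √((15 + 3*(-2 + (-4 + 15)²) + 3*(1/209)) - 31609) = √((15 + 3*(-2 + 11²) + 3/209) - 31609) = √((15 + 3*(-2 + 121) + 3/209) - 31609) = √((15 + 3*119 + 3/209) - 31609) = √((15 + 357 + 3/209) - 31609) = √(77751/209 - 31609) = √(-6528530/209) = I*√1364462770/209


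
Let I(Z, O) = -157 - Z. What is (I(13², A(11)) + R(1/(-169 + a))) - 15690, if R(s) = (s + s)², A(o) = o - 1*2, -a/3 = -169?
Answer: -457432975/28561 ≈ -16016.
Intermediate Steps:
a = 507 (a = -3*(-169) = 507)
A(o) = -2 + o (A(o) = o - 2 = -2 + o)
R(s) = 4*s² (R(s) = (2*s)² = 4*s²)
(I(13², A(11)) + R(1/(-169 + a))) - 15690 = ((-157 - 1*13²) + 4*(1/(-169 + 507))²) - 15690 = ((-157 - 1*169) + 4*(1/338)²) - 15690 = ((-157 - 169) + 4*(1/338)²) - 15690 = (-326 + 4*(1/114244)) - 15690 = (-326 + 1/28561) - 15690 = -9310885/28561 - 15690 = -457432975/28561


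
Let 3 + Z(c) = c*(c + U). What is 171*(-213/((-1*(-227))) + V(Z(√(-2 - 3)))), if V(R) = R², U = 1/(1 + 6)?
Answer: 119751300/11123 - 2736*I*√5/7 ≈ 10766.0 - 873.98*I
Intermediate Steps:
U = ⅐ (U = 1/7 = ⅐ ≈ 0.14286)
Z(c) = -3 + c*(⅐ + c) (Z(c) = -3 + c*(c + ⅐) = -3 + c*(⅐ + c))
171*(-213/((-1*(-227))) + V(Z(√(-2 - 3)))) = 171*(-213/((-1*(-227))) + (-3 + (√(-2 - 3))² + √(-2 - 3)/7)²) = 171*(-213/227 + (-3 + (√(-5))² + √(-5)/7)²) = 171*(-213*1/227 + (-3 + (I*√5)² + (I*√5)/7)²) = 171*(-213/227 + (-3 - 5 + I*√5/7)²) = 171*(-213/227 + (-8 + I*√5/7)²) = -36423/227 + 171*(-8 + I*√5/7)²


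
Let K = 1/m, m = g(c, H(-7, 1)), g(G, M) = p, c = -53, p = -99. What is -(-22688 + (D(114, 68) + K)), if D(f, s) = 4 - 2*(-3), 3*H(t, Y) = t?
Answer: 2245123/99 ≈ 22678.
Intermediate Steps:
H(t, Y) = t/3
g(G, M) = -99
m = -99
K = -1/99 (K = 1/(-99) = -1/99 ≈ -0.010101)
D(f, s) = 10 (D(f, s) = 4 + 6 = 10)
-(-22688 + (D(114, 68) + K)) = -(-22688 + (10 - 1/99)) = -(-22688 + 989/99) = -1*(-2245123/99) = 2245123/99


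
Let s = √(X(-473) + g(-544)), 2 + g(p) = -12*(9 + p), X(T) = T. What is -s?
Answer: -√5945 ≈ -77.104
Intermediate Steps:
g(p) = -110 - 12*p (g(p) = -2 - 12*(9 + p) = -2 + (-108 - 12*p) = -110 - 12*p)
s = √5945 (s = √(-473 + (-110 - 12*(-544))) = √(-473 + (-110 + 6528)) = √(-473 + 6418) = √5945 ≈ 77.104)
-s = -√5945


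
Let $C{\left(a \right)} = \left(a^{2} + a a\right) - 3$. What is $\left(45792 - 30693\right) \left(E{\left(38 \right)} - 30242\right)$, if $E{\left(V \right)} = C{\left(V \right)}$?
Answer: $-413063343$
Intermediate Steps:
$C{\left(a \right)} = -3 + 2 a^{2}$ ($C{\left(a \right)} = \left(a^{2} + a^{2}\right) - 3 = 2 a^{2} - 3 = -3 + 2 a^{2}$)
$E{\left(V \right)} = -3 + 2 V^{2}$
$\left(45792 - 30693\right) \left(E{\left(38 \right)} - 30242\right) = \left(45792 - 30693\right) \left(\left(-3 + 2 \cdot 38^{2}\right) - 30242\right) = 15099 \left(\left(-3 + 2 \cdot 1444\right) - 30242\right) = 15099 \left(\left(-3 + 2888\right) - 30242\right) = 15099 \left(2885 - 30242\right) = 15099 \left(-27357\right) = -413063343$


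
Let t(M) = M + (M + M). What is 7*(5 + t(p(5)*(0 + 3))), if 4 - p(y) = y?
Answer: -28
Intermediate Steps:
p(y) = 4 - y
t(M) = 3*M (t(M) = M + 2*M = 3*M)
7*(5 + t(p(5)*(0 + 3))) = 7*(5 + 3*((4 - 1*5)*(0 + 3))) = 7*(5 + 3*((4 - 5)*3)) = 7*(5 + 3*(-1*3)) = 7*(5 + 3*(-3)) = 7*(5 - 9) = 7*(-4) = -28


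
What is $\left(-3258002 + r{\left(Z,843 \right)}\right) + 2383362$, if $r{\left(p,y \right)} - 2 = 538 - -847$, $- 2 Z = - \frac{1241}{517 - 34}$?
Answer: $-873253$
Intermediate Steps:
$Z = \frac{1241}{966}$ ($Z = - \frac{\left(-1241\right) \frac{1}{517 - 34}}{2} = - \frac{\left(-1241\right) \frac{1}{483}}{2} = \left(- \frac{1}{2}\right) \left(- \frac{1241}{483}\right) = \frac{1241}{966} \approx 1.2847$)
$r{\left(p,y \right)} = 1387$ ($r{\left(p,y \right)} = 2 + \left(538 - -847\right) = 2 + \left(538 + 847\right) = 2 + 1385 = 1387$)
$\left(-3258002 + r{\left(Z,843 \right)}\right) + 2383362 = \left(-3258002 + 1387\right) + 2383362 = -3256615 + 2383362 = -873253$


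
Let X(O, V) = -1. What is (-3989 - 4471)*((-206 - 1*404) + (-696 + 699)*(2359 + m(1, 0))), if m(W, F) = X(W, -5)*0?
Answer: -54710820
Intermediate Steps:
m(W, F) = 0 (m(W, F) = -1*0 = 0)
(-3989 - 4471)*((-206 - 1*404) + (-696 + 699)*(2359 + m(1, 0))) = (-3989 - 4471)*((-206 - 1*404) + (-696 + 699)*(2359 + 0)) = -8460*((-206 - 404) + 3*2359) = -8460*(-610 + 7077) = -8460*6467 = -54710820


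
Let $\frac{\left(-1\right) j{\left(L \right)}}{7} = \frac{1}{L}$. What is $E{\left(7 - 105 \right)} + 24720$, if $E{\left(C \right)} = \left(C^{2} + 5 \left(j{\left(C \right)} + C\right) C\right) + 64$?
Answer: $82373$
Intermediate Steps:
$j{\left(L \right)} = - \frac{7}{L}$
$E{\left(C \right)} = 64 + C^{2} + C \left(- \frac{35}{C} + 5 C\right)$ ($E{\left(C \right)} = \left(C^{2} + 5 \left(- \frac{7}{C} + C\right) C\right) + 64 = \left(C^{2} + 5 \left(C - \frac{7}{C}\right) C\right) + 64 = \left(C^{2} + \left(- \frac{35}{C} + 5 C\right) C\right) + 64 = \left(C^{2} + C \left(- \frac{35}{C} + 5 C\right)\right) + 64 = 64 + C^{2} + C \left(- \frac{35}{C} + 5 C\right)$)
$E{\left(7 - 105 \right)} + 24720 = \left(29 + 6 \left(7 - 105\right)^{2}\right) + 24720 = \left(29 + 6 \left(-98\right)^{2}\right) + 24720 = \left(29 + 6 \cdot 9604\right) + 24720 = \left(29 + 57624\right) + 24720 = 57653 + 24720 = 82373$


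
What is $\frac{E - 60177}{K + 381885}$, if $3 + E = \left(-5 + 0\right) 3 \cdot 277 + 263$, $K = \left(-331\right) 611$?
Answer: $- \frac{16018}{44911} \approx -0.35666$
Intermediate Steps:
$K = -202241$
$E = -3895$ ($E = -3 + \left(\left(-5 + 0\right) 3 \cdot 277 + 263\right) = -3 + \left(\left(-5\right) 3 \cdot 277 + 263\right) = -3 + \left(\left(-15\right) 277 + 263\right) = -3 + \left(-4155 + 263\right) = -3 - 3892 = -3895$)
$\frac{E - 60177}{K + 381885} = \frac{-3895 - 60177}{-202241 + 381885} = - \frac{64072}{179644} = \left(-64072\right) \frac{1}{179644} = - \frac{16018}{44911}$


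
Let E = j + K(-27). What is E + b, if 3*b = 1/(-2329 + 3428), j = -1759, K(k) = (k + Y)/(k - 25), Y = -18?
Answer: -301421579/171444 ≈ -1758.1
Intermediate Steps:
K(k) = (-18 + k)/(-25 + k) (K(k) = (k - 18)/(k - 25) = (-18 + k)/(-25 + k))
b = 1/3297 (b = 1/(3*(-2329 + 3428)) = (⅓)/1099 = (⅓)*(1/1099) = 1/3297 ≈ 0.00030331)
E = -91423/52 (E = -1759 + (-18 - 27)/(-25 - 27) = -1759 - 45/(-52) = -1759 - 1/52*(-45) = -1759 + 45/52 = -91423/52 ≈ -1758.1)
E + b = -91423/52 + 1/3297 = -301421579/171444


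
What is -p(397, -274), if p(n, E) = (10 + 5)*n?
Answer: -5955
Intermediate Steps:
p(n, E) = 15*n
-p(397, -274) = -15*397 = -1*5955 = -5955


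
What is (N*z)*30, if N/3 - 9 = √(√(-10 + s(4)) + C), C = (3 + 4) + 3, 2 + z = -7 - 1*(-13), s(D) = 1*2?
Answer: 3240 + 360*√(10 + 2*I*√2) ≈ 4389.5 + 159.44*I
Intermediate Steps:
s(D) = 2
z = 4 (z = -2 + (-7 - 1*(-13)) = -2 + (-7 + 13) = -2 + 6 = 4)
C = 10 (C = 7 + 3 = 10)
N = 27 + 3*√(10 + 2*I*√2) (N = 27 + 3*√(√(-10 + 2) + 10) = 27 + 3*√(√(-8) + 10) = 27 + 3*√(2*I*√2 + 10) = 27 + 3*√(10 + 2*I*√2) ≈ 36.579 + 1.3287*I)
(N*z)*30 = ((27 + 3*√(10 + 2*I*√2))*4)*30 = (108 + 12*√(10 + 2*I*√2))*30 = 3240 + 360*√(10 + 2*I*√2)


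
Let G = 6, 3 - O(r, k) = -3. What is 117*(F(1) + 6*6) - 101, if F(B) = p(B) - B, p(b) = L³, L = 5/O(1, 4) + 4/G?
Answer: 35111/8 ≈ 4388.9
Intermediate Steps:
O(r, k) = 6 (O(r, k) = 3 - 1*(-3) = 3 + 3 = 6)
L = 3/2 (L = 5/6 + 4/6 = 5*(⅙) + 4*(⅙) = ⅚ + ⅔ = 3/2 ≈ 1.5000)
p(b) = 27/8 (p(b) = (3/2)³ = 27/8)
F(B) = 27/8 - B
117*(F(1) + 6*6) - 101 = 117*((27/8 - 1*1) + 6*6) - 101 = 117*((27/8 - 1) + 36) - 101 = 117*(19/8 + 36) - 101 = 117*(307/8) - 101 = 35919/8 - 101 = 35111/8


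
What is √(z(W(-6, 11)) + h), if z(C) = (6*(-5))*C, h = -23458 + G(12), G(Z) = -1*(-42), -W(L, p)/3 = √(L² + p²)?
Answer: √(-23416 + 90*√157) ≈ 149.29*I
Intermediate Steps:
W(L, p) = -3*√(L² + p²)
G(Z) = 42
h = -23416 (h = -23458 + 42 = -23416)
z(C) = -30*C
√(z(W(-6, 11)) + h) = √(-(-90)*√((-6)² + 11²) - 23416) = √(-(-90)*√(36 + 121) - 23416) = √(-(-90)*√157 - 23416) = √(90*√157 - 23416) = √(-23416 + 90*√157)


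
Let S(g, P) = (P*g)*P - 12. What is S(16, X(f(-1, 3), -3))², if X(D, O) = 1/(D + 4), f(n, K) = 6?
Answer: 87616/625 ≈ 140.19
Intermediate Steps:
X(D, O) = 1/(4 + D)
S(g, P) = -12 + g*P² (S(g, P) = g*P² - 12 = -12 + g*P²)
S(16, X(f(-1, 3), -3))² = (-12 + 16*(1/(4 + 6))²)² = (-12 + 16*(1/10)²)² = (-12 + 16*(⅒)²)² = (-12 + 16*(1/100))² = (-12 + 4/25)² = (-296/25)² = 87616/625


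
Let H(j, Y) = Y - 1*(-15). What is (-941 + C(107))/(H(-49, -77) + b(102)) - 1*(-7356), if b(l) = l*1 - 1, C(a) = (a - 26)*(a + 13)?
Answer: 295663/39 ≈ 7581.1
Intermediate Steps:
H(j, Y) = 15 + Y (H(j, Y) = Y + 15 = 15 + Y)
C(a) = (-26 + a)*(13 + a)
b(l) = -1 + l (b(l) = l - 1 = -1 + l)
(-941 + C(107))/(H(-49, -77) + b(102)) - 1*(-7356) = (-941 + (-338 + 107**2 - 13*107))/((15 - 77) + (-1 + 102)) - 1*(-7356) = (-941 + (-338 + 11449 - 1391))/(-62 + 101) + 7356 = (-941 + 9720)/39 + 7356 = 8779*(1/39) + 7356 = 8779/39 + 7356 = 295663/39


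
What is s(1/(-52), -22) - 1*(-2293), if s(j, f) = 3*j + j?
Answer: 29808/13 ≈ 2292.9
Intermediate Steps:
s(j, f) = 4*j
s(1/(-52), -22) - 1*(-2293) = 4/(-52) - 1*(-2293) = 4*(-1/52) + 2293 = -1/13 + 2293 = 29808/13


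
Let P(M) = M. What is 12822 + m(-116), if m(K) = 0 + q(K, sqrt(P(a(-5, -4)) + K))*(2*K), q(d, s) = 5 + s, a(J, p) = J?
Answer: 11662 - 2552*I ≈ 11662.0 - 2552.0*I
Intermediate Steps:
m(K) = 2*K*(5 + sqrt(-5 + K)) (m(K) = 0 + (5 + sqrt(-5 + K))*(2*K) = 0 + 2*K*(5 + sqrt(-5 + K)) = 2*K*(5 + sqrt(-5 + K)))
12822 + m(-116) = 12822 + 2*(-116)*(5 + sqrt(-5 - 116)) = 12822 + 2*(-116)*(5 + sqrt(-121)) = 12822 + 2*(-116)*(5 + 11*I) = 12822 + (-1160 - 2552*I) = 11662 - 2552*I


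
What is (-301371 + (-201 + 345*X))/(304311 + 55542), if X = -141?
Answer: -116739/119951 ≈ -0.97322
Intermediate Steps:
(-301371 + (-201 + 345*X))/(304311 + 55542) = (-301371 + (-201 + 345*(-141)))/(304311 + 55542) = (-301371 + (-201 - 48645))/359853 = (-301371 - 48846)*(1/359853) = -350217*1/359853 = -116739/119951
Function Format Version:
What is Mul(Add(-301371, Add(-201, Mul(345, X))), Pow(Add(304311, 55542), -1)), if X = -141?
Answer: Rational(-116739, 119951) ≈ -0.97322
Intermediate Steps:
Mul(Add(-301371, Add(-201, Mul(345, X))), Pow(Add(304311, 55542), -1)) = Mul(Add(-301371, Add(-201, Mul(345, -141))), Pow(Add(304311, 55542), -1)) = Mul(Add(-301371, Add(-201, -48645)), Pow(359853, -1)) = Mul(Add(-301371, -48846), Rational(1, 359853)) = Mul(-350217, Rational(1, 359853)) = Rational(-116739, 119951)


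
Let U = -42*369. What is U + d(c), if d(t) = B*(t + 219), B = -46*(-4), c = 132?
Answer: 49086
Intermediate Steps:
B = 184
U = -15498
d(t) = 40296 + 184*t (d(t) = 184*(t + 219) = 184*(219 + t) = 40296 + 184*t)
U + d(c) = -15498 + (40296 + 184*132) = -15498 + (40296 + 24288) = -15498 + 64584 = 49086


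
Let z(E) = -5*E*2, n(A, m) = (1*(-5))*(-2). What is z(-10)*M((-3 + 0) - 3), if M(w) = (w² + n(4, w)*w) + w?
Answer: -3000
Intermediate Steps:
n(A, m) = 10 (n(A, m) = -5*(-2) = 10)
z(E) = -10*E
M(w) = w² + 11*w (M(w) = (w² + 10*w) + w = w² + 11*w)
z(-10)*M((-3 + 0) - 3) = (-10*(-10))*(((-3 + 0) - 3)*(11 + ((-3 + 0) - 3))) = 100*((-3 - 3)*(11 + (-3 - 3))) = 100*(-6*(11 - 6)) = 100*(-6*5) = 100*(-30) = -3000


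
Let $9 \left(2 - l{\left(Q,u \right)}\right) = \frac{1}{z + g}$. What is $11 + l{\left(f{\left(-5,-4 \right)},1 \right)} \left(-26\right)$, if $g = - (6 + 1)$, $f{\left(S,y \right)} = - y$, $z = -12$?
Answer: $- \frac{7037}{171} \approx -41.152$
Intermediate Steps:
$g = -7$ ($g = \left(-1\right) 7 = -7$)
$l{\left(Q,u \right)} = \frac{343}{171}$ ($l{\left(Q,u \right)} = 2 - \frac{1}{9 \left(-12 - 7\right)} = 2 - \frac{1}{9 \left(-19\right)} = 2 - - \frac{1}{171} = 2 + \frac{1}{171} = \frac{343}{171}$)
$11 + l{\left(f{\left(-5,-4 \right)},1 \right)} \left(-26\right) = 11 + \frac{343}{171} \left(-26\right) = 11 - \frac{8918}{171} = - \frac{7037}{171}$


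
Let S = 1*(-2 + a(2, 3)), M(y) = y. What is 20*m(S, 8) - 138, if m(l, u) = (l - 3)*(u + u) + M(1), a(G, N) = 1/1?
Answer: -1398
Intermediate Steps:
a(G, N) = 1
S = -1 (S = 1*(-2 + 1) = 1*(-1) = -1)
m(l, u) = 1 + 2*u*(-3 + l) (m(l, u) = (l - 3)*(u + u) + 1 = (-3 + l)*(2*u) + 1 = 2*u*(-3 + l) + 1 = 1 + 2*u*(-3 + l))
20*m(S, 8) - 138 = 20*(1 - 6*8 + 2*(-1)*8) - 138 = 20*(1 - 48 - 16) - 138 = 20*(-63) - 138 = -1260 - 138 = -1398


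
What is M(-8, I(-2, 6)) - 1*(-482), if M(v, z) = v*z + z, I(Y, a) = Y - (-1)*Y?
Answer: 510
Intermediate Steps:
I(Y, a) = 2*Y (I(Y, a) = Y + Y = 2*Y)
M(v, z) = z + v*z
M(-8, I(-2, 6)) - 1*(-482) = (2*(-2))*(1 - 8) - 1*(-482) = -4*(-7) + 482 = 28 + 482 = 510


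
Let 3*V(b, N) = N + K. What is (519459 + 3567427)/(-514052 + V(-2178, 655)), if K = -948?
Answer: -12260658/1542449 ≈ -7.9488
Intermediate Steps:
V(b, N) = -316 + N/3 (V(b, N) = (N - 948)/3 = (-948 + N)/3 = -316 + N/3)
(519459 + 3567427)/(-514052 + V(-2178, 655)) = (519459 + 3567427)/(-514052 + (-316 + (⅓)*655)) = 4086886/(-514052 + (-316 + 655/3)) = 4086886/(-514052 - 293/3) = 4086886/(-1542449/3) = 4086886*(-3/1542449) = -12260658/1542449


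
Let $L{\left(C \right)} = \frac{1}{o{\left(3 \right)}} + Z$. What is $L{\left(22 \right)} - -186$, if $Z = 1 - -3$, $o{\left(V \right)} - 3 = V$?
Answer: $\frac{1141}{6} \approx 190.17$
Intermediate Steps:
$o{\left(V \right)} = 3 + V$
$Z = 4$ ($Z = 1 + 3 = 4$)
$L{\left(C \right)} = \frac{25}{6}$ ($L{\left(C \right)} = \frac{1}{3 + 3} + 4 = \frac{1}{6} + 4 = \frac{25}{6}$)
$L{\left(22 \right)} - -186 = \frac{25}{6} - -186 = \frac{25}{6} + 186 = \frac{1141}{6}$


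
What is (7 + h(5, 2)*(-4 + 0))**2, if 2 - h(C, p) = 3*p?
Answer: 529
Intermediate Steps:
h(C, p) = 2 - 3*p
(7 + h(5, 2)*(-4 + 0))**2 = (7 + (2 - 3*2)*(-4 + 0))**2 = (7 + (2 - 6)*(-4))**2 = (7 - 4*(-4))**2 = (7 + 16)**2 = 23**2 = 529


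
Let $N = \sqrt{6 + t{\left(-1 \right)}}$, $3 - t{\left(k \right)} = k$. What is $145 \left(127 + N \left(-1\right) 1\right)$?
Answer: $18415 - 145 \sqrt{10} \approx 17956.0$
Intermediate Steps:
$t{\left(k \right)} = 3 - k$
$N = \sqrt{10}$ ($N = \sqrt{6 + \left(3 - -1\right)} = \sqrt{6 + \left(3 + 1\right)} = \sqrt{6 + 4} = \sqrt{10} \approx 3.1623$)
$145 \left(127 + N \left(-1\right) 1\right) = 145 \left(127 + \sqrt{10} \left(-1\right) 1\right) = 145 \left(127 + - \sqrt{10} \cdot 1\right) = 145 \left(127 - \sqrt{10}\right) = 18415 - 145 \sqrt{10}$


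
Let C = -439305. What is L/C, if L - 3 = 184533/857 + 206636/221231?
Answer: -41570292076/83290016977935 ≈ -0.00049910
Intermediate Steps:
L = 41570292076/189594967 (L = 3 + (184533/857 + 206636/221231) = 3 + 41001507175/189594967 = 41570292076/189594967 ≈ 219.26)
L/C = (41570292076/189594967)/(-439305) = (41570292076/189594967)*(-1/439305) = -41570292076/83290016977935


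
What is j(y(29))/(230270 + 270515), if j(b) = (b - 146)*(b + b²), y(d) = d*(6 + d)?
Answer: 179229512/100157 ≈ 1789.5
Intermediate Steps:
j(b) = (-146 + b)*(b + b²)
j(y(29))/(230270 + 270515) = ((29*(6 + 29))*(-146 + (29*(6 + 29))² - 4205*(6 + 29)))/(230270 + 270515) = ((29*35)*(-146 + (29*35)² - 4205*35))/500785 = (1015*(-146 + 1015² - 145*1015))*(1/500785) = (1015*(-146 + 1030225 - 147175))*(1/500785) = (1015*882904)*(1/500785) = 896147560*(1/500785) = 179229512/100157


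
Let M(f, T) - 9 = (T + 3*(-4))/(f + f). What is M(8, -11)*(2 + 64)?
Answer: 3993/8 ≈ 499.13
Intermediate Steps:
M(f, T) = 9 + (-12 + T)/(2*f) (M(f, T) = 9 + (T + 3*(-4))/(f + f) = 9 + (T - 12)/((2*f)) = 9 + (-12 + T)*(1/(2*f)) = 9 + (-12 + T)/(2*f))
M(8, -11)*(2 + 64) = ((½)*(-12 - 11 + 18*8)/8)*(2 + 64) = ((½)*(⅛)*(-12 - 11 + 144))*66 = ((½)*(⅛)*121)*66 = (121/16)*66 = 3993/8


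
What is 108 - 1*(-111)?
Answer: 219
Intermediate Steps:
108 - 1*(-111) = 108 + 111 = 219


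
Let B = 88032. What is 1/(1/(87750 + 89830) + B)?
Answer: 177580/15632722561 ≈ 1.1360e-5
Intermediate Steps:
1/(1/(87750 + 89830) + B) = 1/(1/(87750 + 89830) + 88032) = 1/(1/177580 + 88032) = 1/(15632722561/177580) = 177580/15632722561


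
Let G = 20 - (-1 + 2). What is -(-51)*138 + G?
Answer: 7057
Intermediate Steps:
G = 19 (G = 20 - 1*1 = 20 - 1 = 19)
-(-51)*138 + G = -(-51)*138 + 19 = -51*(-138) + 19 = 7038 + 19 = 7057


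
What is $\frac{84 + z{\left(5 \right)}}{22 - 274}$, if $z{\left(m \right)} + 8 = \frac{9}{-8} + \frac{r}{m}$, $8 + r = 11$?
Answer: $- \frac{3019}{10080} \approx -0.2995$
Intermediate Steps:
$r = 3$ ($r = -8 + 11 = 3$)
$z{\left(m \right)} = - \frac{73}{8} + \frac{3}{m}$ ($z{\left(m \right)} = -8 + \left(\frac{9}{-8} + \frac{3}{m}\right) = -8 + \left(9 \left(- \frac{1}{8}\right) + \frac{3}{m}\right) = -8 - \left(\frac{9}{8} - \frac{3}{m}\right) = - \frac{73}{8} + \frac{3}{m}$)
$\frac{84 + z{\left(5 \right)}}{22 - 274} = \frac{84 - \left(\frac{73}{8} - \frac{3}{5}\right)}{22 - 274} = \frac{84 + \left(- \frac{73}{8} + 3 \cdot \frac{1}{5}\right)}{-252} = \left(84 + \left(- \frac{73}{8} + \frac{3}{5}\right)\right) \left(- \frac{1}{252}\right) = \left(84 - \frac{341}{40}\right) \left(- \frac{1}{252}\right) = \frac{3019}{40} \left(- \frac{1}{252}\right) = - \frac{3019}{10080}$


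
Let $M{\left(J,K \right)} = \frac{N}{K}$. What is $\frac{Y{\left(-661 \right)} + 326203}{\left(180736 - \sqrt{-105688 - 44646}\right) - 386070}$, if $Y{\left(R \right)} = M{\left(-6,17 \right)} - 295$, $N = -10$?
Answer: $- \frac{568818916142}{358378716065} + \frac{2770213 i \sqrt{150334}}{358378716065} \approx -1.5872 + 0.0029971 i$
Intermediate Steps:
$M{\left(J,K \right)} = - \frac{10}{K}$
$Y{\left(R \right)} = - \frac{5025}{17}$ ($Y{\left(R \right)} = - \frac{10}{17} - 295 = - \frac{5025}{17}$)
$\frac{Y{\left(-661 \right)} + 326203}{\left(180736 - \sqrt{-105688 - 44646}\right) - 386070} = \frac{- \frac{5025}{17} + 326203}{\left(180736 - \sqrt{-105688 - 44646}\right) - 386070} = \frac{5540426}{17 \left(\left(180736 - \sqrt{-150334}\right) - 386070\right)} = \frac{5540426}{17 \left(\left(180736 - i \sqrt{150334}\right) - 386070\right)} = \frac{5540426}{17 \left(-205334 - i \sqrt{150334}\right)}$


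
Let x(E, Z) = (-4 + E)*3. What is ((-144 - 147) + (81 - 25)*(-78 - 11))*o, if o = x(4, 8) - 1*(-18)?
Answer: -94950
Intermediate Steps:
x(E, Z) = -12 + 3*E
o = 18 (o = (-12 + 3*4) - 1*(-18) = (-12 + 12) + 18 = 0 + 18 = 18)
((-144 - 147) + (81 - 25)*(-78 - 11))*o = ((-144 - 147) + (81 - 25)*(-78 - 11))*18 = (-291 + 56*(-89))*18 = (-291 - 4984)*18 = -5275*18 = -94950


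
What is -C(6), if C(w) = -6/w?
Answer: 1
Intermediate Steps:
-C(6) = -(-6)/6 = -1*(-1) = 1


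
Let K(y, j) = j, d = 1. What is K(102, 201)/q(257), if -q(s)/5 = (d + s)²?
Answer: -67/110940 ≈ -0.00060393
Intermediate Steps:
q(s) = -5*(1 + s)²
K(102, 201)/q(257) = 201/((-5*(1 + 257)²)) = 201/((-5*258²)) = 201/((-5*66564)) = 201/(-332820) = 201*(-1/332820) = -67/110940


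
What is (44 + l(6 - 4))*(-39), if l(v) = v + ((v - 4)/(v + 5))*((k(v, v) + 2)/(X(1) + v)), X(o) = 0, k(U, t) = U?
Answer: -12402/7 ≈ -1771.7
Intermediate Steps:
l(v) = v + (-4 + v)*(2 + v)/(v*(5 + v)) (l(v) = v + ((v - 4)/(v + 5))*((v + 2)/(0 + v)) = v + ((-4 + v)/(5 + v))*((2 + v)/v) = v + (-4 + v)*(2 + v)/(v*(5 + v)))
(44 + l(6 - 4))*(-39) = (44 + (-8 + (6 - 4)**3 - 2*(6 - 4) + 6*(6 - 4)**2)/((6 - 4)*(5 + (6 - 4))))*(-39) = (44 + (-8 + 2**3 - 2*2 + 6*2**2)/(2*(5 + 2)))*(-39) = (44 + (1/2)*(-8 + 8 - 4 + 6*4)/7)*(-39) = (44 + (1/2)*(1/7)*(-8 + 8 - 4 + 24))*(-39) = (44 + (1/2)*(1/7)*20)*(-39) = (44 + 10/7)*(-39) = (318/7)*(-39) = -12402/7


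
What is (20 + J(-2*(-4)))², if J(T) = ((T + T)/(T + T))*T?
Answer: 784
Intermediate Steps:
J(T) = T (J(T) = ((2*T)/((2*T)))*T = ((2*T)*(1/(2*T)))*T = 1*T = T)
(20 + J(-2*(-4)))² = (20 - 2*(-4))² = (20 + 8)² = 28² = 784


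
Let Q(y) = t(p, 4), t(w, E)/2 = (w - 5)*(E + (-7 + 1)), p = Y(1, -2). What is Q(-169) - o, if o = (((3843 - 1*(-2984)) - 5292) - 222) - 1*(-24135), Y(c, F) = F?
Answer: -25420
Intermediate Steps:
p = -2
t(w, E) = 2*(-6 + E)*(-5 + w) (t(w, E) = 2*((w - 5)*(E + (-7 + 1))) = 2*((-5 + w)*(E - 6)) = 2*((-5 + w)*(-6 + E)) = 2*((-6 + E)*(-5 + w)) = 2*(-6 + E)*(-5 + w))
Q(y) = 28 (Q(y) = 60 - 12*(-2) - 10*4 + 2*4*(-2) = 60 + 24 - 40 - 16 = 28)
o = 25448 (o = (((3843 + 2984) - 5292) - 222) + 24135 = ((6827 - 5292) - 222) + 24135 = (1535 - 222) + 24135 = 1313 + 24135 = 25448)
Q(-169) - o = 28 - 1*25448 = 28 - 25448 = -25420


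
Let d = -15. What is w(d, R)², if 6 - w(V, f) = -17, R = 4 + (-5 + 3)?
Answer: 529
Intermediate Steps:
R = 2 (R = 4 - 2 = 2)
w(V, f) = 23 (w(V, f) = 6 - 1*(-17) = 6 + 17 = 23)
w(d, R)² = 23² = 529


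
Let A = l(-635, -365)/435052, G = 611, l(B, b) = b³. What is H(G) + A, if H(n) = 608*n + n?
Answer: 161833787023/435052 ≈ 3.7199e+5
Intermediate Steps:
H(n) = 609*n
A = -48627125/435052 (A = (-365)³/435052 = -48627125*1/435052 = -48627125/435052 ≈ -111.77)
H(G) + A = 609*611 - 48627125/435052 = 372099 - 48627125/435052 = 161833787023/435052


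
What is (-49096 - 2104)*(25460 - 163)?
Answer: -1295206400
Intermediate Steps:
(-49096 - 2104)*(25460 - 163) = -51200*25297 = -1295206400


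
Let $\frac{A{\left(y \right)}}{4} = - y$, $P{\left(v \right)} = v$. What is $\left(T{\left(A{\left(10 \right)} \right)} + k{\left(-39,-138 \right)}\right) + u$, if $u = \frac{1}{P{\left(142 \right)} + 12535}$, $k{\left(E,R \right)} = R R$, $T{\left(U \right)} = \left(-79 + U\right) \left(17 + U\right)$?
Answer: $\frac{276117738}{12677} \approx 21781.0$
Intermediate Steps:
$A{\left(y \right)} = - 4 y$ ($A{\left(y \right)} = 4 \left(- y\right) = - 4 y$)
$k{\left(E,R \right)} = R^{2}$
$u = \frac{1}{12677}$ ($u = \frac{1}{142 + 12535} = \frac{1}{12677} \approx 7.8883 \cdot 10^{-5}$)
$\left(T{\left(A{\left(10 \right)} \right)} + k{\left(-39,-138 \right)}\right) + u = \left(\left(-1343 + \left(\left(-4\right) 10\right)^{2} - 62 \left(\left(-4\right) 10\right)\right) + \left(-138\right)^{2}\right) + \frac{1}{12677} = \left(\left(-1343 + \left(-40\right)^{2} - -2480\right) + 19044\right) + \frac{1}{12677} = \left(\left(-1343 + 1600 + 2480\right) + 19044\right) + \frac{1}{12677} = \left(2737 + 19044\right) + \frac{1}{12677} = 21781 + \frac{1}{12677} = \frac{276117738}{12677}$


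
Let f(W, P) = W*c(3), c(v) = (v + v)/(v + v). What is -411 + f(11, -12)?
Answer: -400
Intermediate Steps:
c(v) = 1 (c(v) = (2*v)/((2*v)) = (2*v)*(1/(2*v)) = 1)
f(W, P) = W (f(W, P) = W*1 = W)
-411 + f(11, -12) = -411 + 11 = -400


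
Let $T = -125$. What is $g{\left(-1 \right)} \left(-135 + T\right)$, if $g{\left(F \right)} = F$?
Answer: $260$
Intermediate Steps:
$g{\left(-1 \right)} \left(-135 + T\right) = - (-135 - 125) = \left(-1\right) \left(-260\right) = 260$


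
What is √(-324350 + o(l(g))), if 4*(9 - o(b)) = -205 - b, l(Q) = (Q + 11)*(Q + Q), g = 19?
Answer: I*√1296019/2 ≈ 569.21*I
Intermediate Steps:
l(Q) = 2*Q*(11 + Q) (l(Q) = (11 + Q)*(2*Q) = 2*Q*(11 + Q))
o(b) = 241/4 + b/4 (o(b) = 9 - (-205 - b)/4 = 9 + (205/4 + b/4) = 241/4 + b/4)
√(-324350 + o(l(g))) = √(-324350 + (241/4 + (2*19*(11 + 19))/4)) = √(-324350 + (241/4 + (2*19*30)/4)) = √(-324350 + (241/4 + (¼)*1140)) = √(-324350 + (241/4 + 285)) = √(-324350 + 1381/4) = √(-1296019/4) = I*√1296019/2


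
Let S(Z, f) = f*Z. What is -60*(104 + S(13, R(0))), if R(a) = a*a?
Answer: -6240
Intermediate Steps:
R(a) = a²
S(Z, f) = Z*f
-60*(104 + S(13, R(0))) = -60*(104 + 13*0²) = -60*(104 + 13*0) = -60*(104 + 0) = -60*104 = -6240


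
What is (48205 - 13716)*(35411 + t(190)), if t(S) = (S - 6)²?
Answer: 2388949563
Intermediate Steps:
t(S) = (-6 + S)²
(48205 - 13716)*(35411 + t(190)) = (48205 - 13716)*(35411 + (-6 + 190)²) = 34489*(35411 + 184²) = 34489*(35411 + 33856) = 34489*69267 = 2388949563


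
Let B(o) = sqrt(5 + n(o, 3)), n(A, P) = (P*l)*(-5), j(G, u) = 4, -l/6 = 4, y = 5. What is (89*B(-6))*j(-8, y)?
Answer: 356*sqrt(365) ≈ 6801.4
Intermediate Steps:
l = -24 (l = -6*4 = -24)
n(A, P) = 120*P (n(A, P) = (P*(-24))*(-5) = -24*P*(-5) = 120*P)
B(o) = sqrt(365) (B(o) = sqrt(5 + 120*3) = sqrt(5 + 360) = sqrt(365))
(89*B(-6))*j(-8, y) = (89*sqrt(365))*4 = 356*sqrt(365)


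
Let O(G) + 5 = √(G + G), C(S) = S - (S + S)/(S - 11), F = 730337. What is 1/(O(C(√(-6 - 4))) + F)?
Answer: 1/(730332 + 2^(¾)*5^(¼)*√(I*(13 - I*√10)/(11 - I*√10))) ≈ 1.3692e-6 - 4.0e-12*I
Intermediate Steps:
C(S) = S - 2*S/(-11 + S)
O(G) = -5 + √2*√G (O(G) = -5 + √(G + G) = -5 + √(2*G) = -5 + √2*√G)
1/(O(C(√(-6 - 4))) + F) = 1/((-5 + √2*√(√(-6 - 4)*(-13 + √(-6 - 4))/(-11 + √(-6 - 4)))) + 730337) = 1/((-5 + √2*√(√(-10)*(-13 + √(-10))/(-11 + √(-10)))) + 730337) = 1/((-5 + √2*√((I*√10)*(-13 + I*√10)/(-11 + I*√10))) + 730337) = 1/((-5 + √2*√(I*√10*(-13 + I*√10)/(-11 + I*√10))) + 730337) = 1/((-5 + √2*(10^(¼)*√(I*(-13 + I*√10)/(-11 + I*√10)))) + 730337) = 1/((-5 + 2^(¾)*5^(¼)*√(I*(-13 + I*√10)/(-11 + I*√10))) + 730337) = 1/(730332 + 2^(¾)*5^(¼)*√(I*(-13 + I*√10)/(-11 + I*√10)))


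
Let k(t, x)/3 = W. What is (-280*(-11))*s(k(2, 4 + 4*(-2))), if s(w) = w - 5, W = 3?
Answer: 12320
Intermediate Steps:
k(t, x) = 9 (k(t, x) = 3*3 = 9)
s(w) = -5 + w
(-280*(-11))*s(k(2, 4 + 4*(-2))) = (-280*(-11))*(-5 + 9) = -56*(-55)*4 = 3080*4 = 12320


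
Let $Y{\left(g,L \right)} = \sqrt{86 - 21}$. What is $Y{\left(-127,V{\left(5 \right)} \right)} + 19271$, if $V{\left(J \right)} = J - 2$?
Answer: $19271 + \sqrt{65} \approx 19279.0$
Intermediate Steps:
$V{\left(J \right)} = -2 + J$ ($V{\left(J \right)} = J - 2 = -2 + J$)
$Y{\left(g,L \right)} = \sqrt{65}$
$Y{\left(-127,V{\left(5 \right)} \right)} + 19271 = \sqrt{65} + 19271 = 19271 + \sqrt{65}$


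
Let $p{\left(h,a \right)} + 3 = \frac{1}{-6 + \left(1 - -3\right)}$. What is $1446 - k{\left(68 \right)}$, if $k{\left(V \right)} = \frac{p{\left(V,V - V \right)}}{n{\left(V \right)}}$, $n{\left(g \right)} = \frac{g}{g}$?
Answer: $\frac{2899}{2} \approx 1449.5$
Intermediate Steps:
$n{\left(g \right)} = 1$
$p{\left(h,a \right)} = - \frac{7}{2}$ ($p{\left(h,a \right)} = -3 + \frac{1}{-6 + \left(1 - -3\right)} = -3 + \frac{1}{-6 + \left(1 + 3\right)} = -3 + \frac{1}{-6 + 4} = -3 + \frac{1}{-2} = -3 - \frac{1}{2} = - \frac{7}{2}$)
$k{\left(V \right)} = - \frac{7}{2}$ ($k{\left(V \right)} = - \frac{7}{2 \cdot 1} = \left(- \frac{7}{2}\right) 1 = - \frac{7}{2}$)
$1446 - k{\left(68 \right)} = 1446 - - \frac{7}{2} = 1446 + \frac{7}{2} = \frac{2899}{2}$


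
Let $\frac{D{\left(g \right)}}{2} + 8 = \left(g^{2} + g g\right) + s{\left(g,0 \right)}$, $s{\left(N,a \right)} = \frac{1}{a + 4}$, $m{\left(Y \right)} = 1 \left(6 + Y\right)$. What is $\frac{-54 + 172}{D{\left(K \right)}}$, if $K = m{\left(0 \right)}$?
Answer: $\frac{236}{257} \approx 0.91829$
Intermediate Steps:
$m{\left(Y \right)} = 6 + Y$
$s{\left(N,a \right)} = \frac{1}{4 + a}$
$K = 6$ ($K = 6 + 0 = 6$)
$D{\left(g \right)} = - \frac{31}{2} + 4 g^{2}$ ($D{\left(g \right)} = -16 + 2 \left(\left(g^{2} + g g\right) + \frac{1}{4 + 0}\right) = -16 + 2 \left(\left(g^{2} + g^{2}\right) + \frac{1}{4}\right) = -16 + 2 \left(2 g^{2} + \frac{1}{4}\right) = -16 + 2 \left(\frac{1}{4} + 2 g^{2}\right) = -16 + \left(\frac{1}{2} + 4 g^{2}\right) = - \frac{31}{2} + 4 g^{2}$)
$\frac{-54 + 172}{D{\left(K \right)}} = \frac{-54 + 172}{- \frac{31}{2} + 4 \cdot 6^{2}} = \frac{118}{- \frac{31}{2} + 4 \cdot 36} = \frac{118}{- \frac{31}{2} + 144} = \frac{118}{\frac{257}{2}} = 118 \cdot \frac{2}{257} = \frac{236}{257}$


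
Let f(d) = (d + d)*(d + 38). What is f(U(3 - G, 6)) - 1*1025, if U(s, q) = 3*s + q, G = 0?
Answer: 565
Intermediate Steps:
U(s, q) = q + 3*s
f(d) = 2*d*(38 + d) (f(d) = (2*d)*(38 + d) = 2*d*(38 + d))
f(U(3 - G, 6)) - 1*1025 = 2*(6 + 3*(3 - 1*0))*(38 + (6 + 3*(3 - 1*0))) - 1*1025 = 2*(6 + 3*(3 + 0))*(38 + (6 + 3*(3 + 0))) - 1025 = 2*(6 + 3*3)*(38 + (6 + 3*3)) - 1025 = 2*(6 + 9)*(38 + (6 + 9)) - 1025 = 2*15*(38 + 15) - 1025 = 2*15*53 - 1025 = 1590 - 1025 = 565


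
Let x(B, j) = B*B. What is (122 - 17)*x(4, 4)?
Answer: 1680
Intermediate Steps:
x(B, j) = B²
(122 - 17)*x(4, 4) = (122 - 17)*4² = 105*16 = 1680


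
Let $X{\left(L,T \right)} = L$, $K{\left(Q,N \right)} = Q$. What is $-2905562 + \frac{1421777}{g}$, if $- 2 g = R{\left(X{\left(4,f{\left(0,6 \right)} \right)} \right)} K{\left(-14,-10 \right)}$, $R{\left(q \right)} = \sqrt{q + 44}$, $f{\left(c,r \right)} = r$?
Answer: $-2905562 + \frac{203111 \sqrt{3}}{12} \approx -2.8762 \cdot 10^{6}$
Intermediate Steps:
$R{\left(q \right)} = \sqrt{44 + q}$
$g = 28 \sqrt{3}$ ($g = - \frac{\sqrt{44 + 4} \left(-14\right)}{2} = - \frac{\sqrt{48} \left(-14\right)}{2} = - \frac{4 \sqrt{3} \left(-14\right)}{2} = - \frac{\left(-56\right) \sqrt{3}}{2} = 28 \sqrt{3} \approx 48.497$)
$-2905562 + \frac{1421777}{g} = -2905562 + \frac{1421777}{28 \sqrt{3}} = -2905562 + 1421777 \frac{\sqrt{3}}{84} = -2905562 + \frac{203111 \sqrt{3}}{12}$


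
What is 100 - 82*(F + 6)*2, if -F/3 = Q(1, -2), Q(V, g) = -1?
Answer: -1376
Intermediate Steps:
F = 3 (F = -3*(-1) = 3)
100 - 82*(F + 6)*2 = 100 - 82*(3 + 6)*2 = 100 - 738*2 = 100 - 82*18 = 100 - 1476 = -1376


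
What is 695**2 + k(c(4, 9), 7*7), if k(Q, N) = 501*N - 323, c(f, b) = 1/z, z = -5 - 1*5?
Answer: 507251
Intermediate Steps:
z = -10 (z = -5 - 5 = -10)
c(f, b) = -1/10 (c(f, b) = 1/(-10) = -1/10)
k(Q, N) = -323 + 501*N
695**2 + k(c(4, 9), 7*7) = 695**2 + (-323 + 501*(7*7)) = 483025 + (-323 + 501*49) = 483025 + (-323 + 24549) = 483025 + 24226 = 507251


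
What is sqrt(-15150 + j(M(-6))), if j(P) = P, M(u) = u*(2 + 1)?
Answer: 8*I*sqrt(237) ≈ 123.16*I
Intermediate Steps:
M(u) = 3*u (M(u) = u*3 = 3*u)
sqrt(-15150 + j(M(-6))) = sqrt(-15150 + 3*(-6)) = sqrt(-15150 - 18) = sqrt(-15168) = 8*I*sqrt(237)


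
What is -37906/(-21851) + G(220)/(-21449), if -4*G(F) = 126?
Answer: 1627468201/937364198 ≈ 1.7362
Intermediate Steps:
G(F) = -63/2 (G(F) = -¼*126 = -63/2)
-37906/(-21851) + G(220)/(-21449) = -37906/(-21851) - 63/2/(-21449) = -37906*(-1/21851) - 63/2*(-1/21449) = 37906/21851 + 63/42898 = 1627468201/937364198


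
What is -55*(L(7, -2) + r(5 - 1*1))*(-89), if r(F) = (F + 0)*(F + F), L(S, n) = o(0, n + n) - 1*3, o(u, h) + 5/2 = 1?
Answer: 269225/2 ≈ 1.3461e+5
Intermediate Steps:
o(u, h) = -3/2 (o(u, h) = -5/2 + 1 = -3/2)
L(S, n) = -9/2 (L(S, n) = -3/2 - 1*3 = -3/2 - 3 = -9/2)
r(F) = 2*F² (r(F) = F*(2*F) = 2*F²)
-55*(L(7, -2) + r(5 - 1*1))*(-89) = -55*(-9/2 + 2*(5 - 1*1)²)*(-89) = -55*(-9/2 + 2*(5 - 1)²)*(-89) = -55*(-9/2 + 2*4²)*(-89) = -55*(-9/2 + 2*16)*(-89) = -55*(-9/2 + 32)*(-89) = -55*55/2*(-89) = -3025/2*(-89) = 269225/2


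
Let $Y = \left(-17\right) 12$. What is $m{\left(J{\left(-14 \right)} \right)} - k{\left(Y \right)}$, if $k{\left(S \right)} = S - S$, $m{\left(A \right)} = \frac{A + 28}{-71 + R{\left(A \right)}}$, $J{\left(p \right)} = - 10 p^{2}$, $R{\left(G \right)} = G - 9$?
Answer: $\frac{161}{170} \approx 0.94706$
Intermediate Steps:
$R{\left(G \right)} = -9 + G$
$m{\left(A \right)} = \frac{28 + A}{-80 + A}$ ($m{\left(A \right)} = \frac{A + 28}{-71 + \left(-9 + A\right)} = \frac{28 + A}{-80 + A}$)
$Y = -204$
$k{\left(S \right)} = 0$
$m{\left(J{\left(-14 \right)} \right)} - k{\left(Y \right)} = \frac{28 - 10 \left(-14\right)^{2}}{-80 - 10 \left(-14\right)^{2}} - 0 = \frac{28 - 1960}{-80 - 1960} + 0 = \frac{1}{-2040} \left(-1932\right) + 0 = \left(- \frac{1}{2040}\right) \left(-1932\right) + 0 = \frac{161}{170} + 0 = \frac{161}{170}$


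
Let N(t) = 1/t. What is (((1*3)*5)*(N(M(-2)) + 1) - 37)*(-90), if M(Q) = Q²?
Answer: 3285/2 ≈ 1642.5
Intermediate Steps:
(((1*3)*5)*(N(M(-2)) + 1) - 37)*(-90) = (((1*3)*5)*(1/((-2)²) + 1) - 37)*(-90) = ((3*5)*(1/4 + 1) - 37)*(-90) = (15*(¼ + 1) - 37)*(-90) = (15*(5/4) - 37)*(-90) = (75/4 - 37)*(-90) = -73/4*(-90) = 3285/2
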